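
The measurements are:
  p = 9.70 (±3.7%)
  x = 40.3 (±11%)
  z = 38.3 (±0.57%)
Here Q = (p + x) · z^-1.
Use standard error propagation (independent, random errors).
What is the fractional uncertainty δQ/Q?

0.0891

Let u = p + x = 50.0. δu = √(δp² + δx²) = √(0.129 + 19.7) = 4.45, so δu/u = 0.0890.
Q is then a monomial in u, z:
δQ/Q = √((δu/u)² + (-1·δz/z)²) = √(0.00791 + 3.25e-05) = 0.0891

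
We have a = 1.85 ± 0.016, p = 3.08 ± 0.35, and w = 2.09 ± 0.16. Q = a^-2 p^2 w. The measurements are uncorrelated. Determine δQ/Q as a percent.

24.0%

For a monomial Q ∝ a^-2, p^2, w, fractional errors add in quadrature:
  (-2·δa/a)² = (-2×0.00865)² = 0.000299;  (2·δp/p)² = (2×0.114)² = 0.0517;  (1·δw/w)² = (1×0.0766)² = 0.00586
δQ/Q = √(0.0578) = 0.240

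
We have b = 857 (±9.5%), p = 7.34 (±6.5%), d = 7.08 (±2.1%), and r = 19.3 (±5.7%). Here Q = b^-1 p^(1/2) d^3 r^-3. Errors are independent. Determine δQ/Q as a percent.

Products/powers → add relative errors in quadrature, weighted by exponent:
  (-1·δb/b)² = (-1×0.0950)² = 0.00903;  (½·δp/p)² = (0.5×0.0650)² = 0.00106;  (3·δd/d)² = (3×0.0210)² = 0.00397;  (-3·δr/r)² = (-3×0.0570)² = 0.0292
δQ/Q = √(0.0433) = 0.208

20.8%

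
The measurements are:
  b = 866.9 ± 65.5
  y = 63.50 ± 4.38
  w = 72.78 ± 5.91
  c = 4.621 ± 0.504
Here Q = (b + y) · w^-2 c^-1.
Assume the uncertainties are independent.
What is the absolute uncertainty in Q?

0.00791

Let u = b + y = 930.4. δu = √(δb² + δy²) = √(4290 + 19.2) = 65.6, so δu/u = 0.0706.
Q is then a monomial in u, w, c:
δQ/Q = √((δu/u)² + (-2·δw/w)² + (-1·δc/c)²) = √(0.00498 + 0.0264 + 0.0119) = 0.208
Q = 0.03801, so δQ = 0.208 × 0.03801 = 0.00791.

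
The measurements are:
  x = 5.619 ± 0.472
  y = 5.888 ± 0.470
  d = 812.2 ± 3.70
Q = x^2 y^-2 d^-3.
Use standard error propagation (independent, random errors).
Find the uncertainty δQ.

Each factor contributes (exponent × relative error)² to (δQ/Q)²:
  (2·δx/x)² = (2×0.0840)² = 0.0282;  (-2·δy/y)² = (-2×0.0798)² = 0.0255;  (-3·δd/d)² = (-3×0.00456)² = 0.000187
δQ/Q = √(0.0539) = 0.232
Q = 1.7e-09, so δQ = 0.232 × 1.7e-09 = 3.95e-10.

3.95e-10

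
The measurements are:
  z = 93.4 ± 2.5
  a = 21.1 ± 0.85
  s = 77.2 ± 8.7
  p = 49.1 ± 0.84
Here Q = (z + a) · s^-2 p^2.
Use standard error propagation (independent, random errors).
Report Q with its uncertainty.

46.3 ± 10.6

Let u = z + a = 114. δu = √(δz² + δa²) = √(6.25 + 0.722) = 2.64, so δu/u = 0.0231.
Q is then a monomial in u, s, p:
δQ/Q = √((δu/u)² + (-2·δs/s)² + (2·δp/p)²) = √(0.000532 + 0.0508 + 0.00117) = 0.229
Q = 46.3, so δQ = 0.229 × 46.3 = 10.6.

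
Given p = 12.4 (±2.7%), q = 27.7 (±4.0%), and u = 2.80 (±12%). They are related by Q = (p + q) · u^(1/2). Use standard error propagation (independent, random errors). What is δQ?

Let w = p + q = 40.1. δw = √(δp² + δq²) = √(0.112 + 1.23) = 1.16, so δw/w = 0.0289.
Q is then a monomial in w, u:
δQ/Q = √((δw/w)² + (½·δu/u)²) = √(0.000833 + 0.00360) = 0.0666
Q = 67.1, so δQ = 0.0666 × 67.1 = 4.47.

4.47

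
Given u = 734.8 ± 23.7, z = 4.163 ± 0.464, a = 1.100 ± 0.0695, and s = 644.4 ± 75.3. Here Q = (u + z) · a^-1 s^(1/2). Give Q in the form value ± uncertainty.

Let w = u + z = 739.0. δw = √(δu² + δz²) = √(562 + 0.215) = 23.7, so δw/w = 0.0321.
Q is then a monomial in w, a, s:
δQ/Q = √((δw/w)² + (-1·δa/a)² + (½·δs/s)²) = √(0.00103 + 0.00399 + 0.00341) = 0.0918
Q = 17050, so δQ = 0.0918 × 17050 = 1570.

17050 ± 1570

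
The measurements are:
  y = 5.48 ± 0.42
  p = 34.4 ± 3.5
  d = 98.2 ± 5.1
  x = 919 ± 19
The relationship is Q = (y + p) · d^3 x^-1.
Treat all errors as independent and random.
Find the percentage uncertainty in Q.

18.0%

Let u = y + p = 39.9. δu = √(δy² + δp²) = √(0.176 + 12.2) = 3.53, so δu/u = 0.0884.
Q is then a monomial in u, d, x:
δQ/Q = √((δu/u)² + (3·δd/d)² + (-1·δx/x)²) = √(0.00781 + 0.0243 + 0.000427) = 0.180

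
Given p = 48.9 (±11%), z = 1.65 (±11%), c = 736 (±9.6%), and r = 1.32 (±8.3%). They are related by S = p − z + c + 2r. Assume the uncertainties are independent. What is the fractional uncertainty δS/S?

For a sum/difference, combine absolute errors in quadrature:
  (δp)² = 28.9;  (δz)² = 0.0329;  (δc)² = 4990;  (2·δr)² = 0.0480
δS = √(5020) = 70.9
S = 786, so δS/S = 70.9/786 = 0.0902.

0.0902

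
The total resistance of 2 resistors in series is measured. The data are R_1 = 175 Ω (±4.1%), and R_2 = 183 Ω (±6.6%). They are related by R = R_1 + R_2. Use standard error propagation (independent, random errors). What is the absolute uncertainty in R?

14.0 Ω

R is a linear combination, so absolute uncertainties add in quadrature:
  (δR_1)² = 51.5;  (δR_2)² = 146
δR = √(197) = 14.0 Ω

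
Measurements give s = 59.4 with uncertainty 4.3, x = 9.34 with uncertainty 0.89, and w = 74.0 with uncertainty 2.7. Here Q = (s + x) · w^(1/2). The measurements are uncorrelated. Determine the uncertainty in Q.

39.3

Let u = s + x = 68.7. δu = √(δs² + δx²) = √(18.5 + 0.792) = 4.39, so δu/u = 0.0639.
Q is then a monomial in u, w:
δQ/Q = √((δu/u)² + (½·δw/w)²) = √(0.00408 + 0.000333) = 0.0664
Q = 591, so δQ = 0.0664 × 591 = 39.3.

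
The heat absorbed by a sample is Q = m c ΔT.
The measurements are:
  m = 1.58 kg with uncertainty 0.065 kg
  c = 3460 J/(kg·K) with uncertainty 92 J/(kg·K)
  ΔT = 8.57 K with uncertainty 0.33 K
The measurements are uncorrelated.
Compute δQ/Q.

0.0623

Products/powers → add relative errors in quadrature, weighted by exponent:
  (1·δm/m)² = (1×0.0411)² = 0.00169;  (1·δc/c)² = (1×0.0266)² = 0.000707;  (1·δΔT/ΔT)² = (1×0.0385)² = 0.00148
δQ/Q = √(0.00388) = 0.0623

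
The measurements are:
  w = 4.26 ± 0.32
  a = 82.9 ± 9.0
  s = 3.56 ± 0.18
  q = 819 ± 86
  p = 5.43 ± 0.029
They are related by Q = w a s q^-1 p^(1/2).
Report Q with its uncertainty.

3.58 ± 0.630

Products/powers → add relative errors in quadrature, weighted by exponent:
  (1·δw/w)² = (1×0.0751)² = 0.00564;  (1·δa/a)² = (1×0.109)² = 0.0118;  (1·δs/s)² = (1×0.0506)² = 0.00256;  (-1·δq/q)² = (-1×0.105)² = 0.0110;  (½·δp/p)² = (0.5×0.00534)² = 7.13e-06
δQ/Q = √(0.0310) = 0.176
Q = 3.58, so δQ = 0.176 × 3.58 = 0.630.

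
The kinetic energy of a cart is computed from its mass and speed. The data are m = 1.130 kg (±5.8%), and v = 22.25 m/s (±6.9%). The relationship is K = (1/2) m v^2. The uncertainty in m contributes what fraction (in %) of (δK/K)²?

(δK/K)² = (1·δm/m)² + (2·δv/v)²
  m term: (1×0.0580)² = 0.00336
  v term: (2×0.0690)² = 0.0190
Total = 0.0224. Share from m = 0.00336/0.0224 = 0.150.

15.0%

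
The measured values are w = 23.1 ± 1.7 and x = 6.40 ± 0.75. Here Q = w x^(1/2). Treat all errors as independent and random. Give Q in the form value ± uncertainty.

Relative error in a monomial: (δQ/Q)² = Σ (nᵢ · δxᵢ/xᵢ)².
  (1·δw/w)² = (1×0.0736)² = 0.00542;  (½·δx/x)² = (0.5×0.117)² = 0.00343
δQ/Q = √(0.00885) = 0.0941
Q = 58.4, so δQ = 0.0941 × 58.4 = 5.50.

58.4 ± 5.50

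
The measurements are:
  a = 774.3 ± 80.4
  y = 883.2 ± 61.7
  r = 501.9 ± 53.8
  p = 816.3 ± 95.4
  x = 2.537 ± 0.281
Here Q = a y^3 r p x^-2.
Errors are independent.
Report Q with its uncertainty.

(3.396 ± 1.22) × 10^16

For a monomial Q ∝ a, y^3, r, p, x^-2, fractional errors add in quadrature:
  (1·δa/a)² = (1×0.104)² = 0.0108;  (3·δy/y)² = (3×0.0699)² = 0.0439;  (1·δr/r)² = (1×0.107)² = 0.0115;  (1·δp/p)² = (1×0.117)² = 0.0137;  (-2·δx/x)² = (-2×0.111)² = 0.0491
δQ/Q = √(0.129) = 0.359
Q = 3.396e+16, so δQ = 0.359 × 3.396e+16 = 1.22e+16.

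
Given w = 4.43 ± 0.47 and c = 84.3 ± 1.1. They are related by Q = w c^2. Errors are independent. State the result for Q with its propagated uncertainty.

31500 ± 3440

Q is a product of powers, so relative uncertainties combine in quadrature:
  (1·δw/w)² = (1×0.106)² = 0.0113;  (2·δc/c)² = (2×0.0130)² = 0.000681
δQ/Q = √(0.0119) = 0.109
Q = 31500, so δQ = 0.109 × 31500 = 3440.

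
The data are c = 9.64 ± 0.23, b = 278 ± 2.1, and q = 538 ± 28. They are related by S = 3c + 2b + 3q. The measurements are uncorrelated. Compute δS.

84.1

Each term contributes (cᵢ δxᵢ)² to (δS)²:
  (3·δc)² = 0.476;  (2·δb)² = 17.6;  (3·δq)² = 7060
δS = √(7070) = 84.1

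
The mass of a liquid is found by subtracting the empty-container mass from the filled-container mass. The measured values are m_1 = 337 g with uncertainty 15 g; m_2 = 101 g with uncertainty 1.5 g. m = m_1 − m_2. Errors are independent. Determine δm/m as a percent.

Absolute uncertainties add in quadrature for a linear combination:
  (δm_1)² = 225;  (δm_2)² = 2.25
δm = √(227) = 15.1 g
m = 236 g, so δm/m = 15.1/236 = 0.0639.

6.39%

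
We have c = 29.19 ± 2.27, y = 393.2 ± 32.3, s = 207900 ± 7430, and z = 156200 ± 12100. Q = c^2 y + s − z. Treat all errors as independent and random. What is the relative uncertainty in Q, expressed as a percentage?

Let p = c^2·y = 335000. δp/p = √((2·δc/c)² + (1·δy/y)²) = √(0.0242 + 0.00675) = 0.176, so δp = 58900.
Q = p + s − z: δQ = √(δp² + δs² + δz²) = √(3.47e+09 + 5.52e+07 + 1.46e+08) = 60600
Q = 386700, so δQ/Q = 60600/386700 = 0.157.

15.7%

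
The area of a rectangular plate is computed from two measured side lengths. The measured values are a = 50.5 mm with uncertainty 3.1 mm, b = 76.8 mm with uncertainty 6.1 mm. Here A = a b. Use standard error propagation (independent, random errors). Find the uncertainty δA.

389 mm^2

Each factor contributes (exponent × relative error)² to (δA/A)²:
  (1·δa/a)² = (1×0.0614)² = 0.00377;  (1·δb/b)² = (1×0.0794)² = 0.00631
δA/A = √(0.0101) = 0.100
A = 3880 mm^2, so δA = 0.100 × 3880 = 389 mm^2.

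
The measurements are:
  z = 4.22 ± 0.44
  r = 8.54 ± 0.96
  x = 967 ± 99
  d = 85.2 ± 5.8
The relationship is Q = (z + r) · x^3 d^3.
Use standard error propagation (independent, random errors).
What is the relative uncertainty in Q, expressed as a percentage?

Let u = z + r = 12.8. δu = √(δz² + δr²) = √(0.194 + 0.922) = 1.06, so δu/u = 0.0828.
Q is then a monomial in u, x, d:
δQ/Q = √((δu/u)² + (3·δx/x)² + (3·δd/d)²) = √(0.00685 + 0.0943 + 0.0417) = 0.378

37.8%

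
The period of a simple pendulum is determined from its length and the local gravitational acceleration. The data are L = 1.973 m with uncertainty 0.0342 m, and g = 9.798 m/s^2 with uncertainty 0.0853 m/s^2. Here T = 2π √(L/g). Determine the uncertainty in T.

0.0273 s

Relative error in a monomial: (δT/T)² = Σ (nᵢ · δxᵢ/xᵢ)².
  (½·δL/L)² = (0.5×0.0173)² = 7.51e-05;  (−½·δg/g)² = (-0.5×0.00871)² = 1.89e-05
δT/T = √(9.41e-05) = 0.00970
T = 2.820 s, so δT = 0.00970 × 2.820 = 0.0273 s.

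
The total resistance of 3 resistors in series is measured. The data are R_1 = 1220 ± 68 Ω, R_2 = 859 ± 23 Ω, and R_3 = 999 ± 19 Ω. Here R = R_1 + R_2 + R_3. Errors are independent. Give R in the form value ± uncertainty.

For a sum/difference, combine absolute errors in quadrature:
  (δR_1)² = 4620;  (δR_2)² = 529;  (δR_3)² = 361
δR = √(5510) = 74.3 Ω
R = 3080 Ω.

3080 ± 74.3 Ω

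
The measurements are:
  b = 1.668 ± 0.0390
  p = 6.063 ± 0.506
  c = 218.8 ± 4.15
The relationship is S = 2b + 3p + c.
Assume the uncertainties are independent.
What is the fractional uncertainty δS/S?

Absolute uncertainties add in quadrature for a linear combination:
  (2·δb)² = 0.00608;  (3·δp)² = 2.30;  (δc)² = 17.2
δS = √(19.5) = 4.42
S = 240.3, so δS/S = 4.42/240.3 = 0.0184.

0.0184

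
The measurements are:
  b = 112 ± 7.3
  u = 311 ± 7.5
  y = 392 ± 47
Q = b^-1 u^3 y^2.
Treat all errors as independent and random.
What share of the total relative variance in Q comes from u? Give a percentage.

(δQ/Q)² = (-1·δb/b)² + (3·δu/u)² + (2·δy/y)²
  b term: (-1×0.0652)² = 0.00425
  u term: (3×0.0241)² = 0.00523
  y term: (2×0.120)² = 0.0575
Total = 0.0670. Share from u = 0.00523/0.0670 = 0.0781.

7.81%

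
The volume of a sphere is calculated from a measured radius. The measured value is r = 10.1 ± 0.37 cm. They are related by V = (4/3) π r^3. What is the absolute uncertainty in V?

V ∝ r^3, so δV/V = |3| · δr/r = 3 × 0.0366 = 0.110.
V = 4320 cm^3, so δV = 0.110 × 4320 = 474 cm^3.

474 cm^3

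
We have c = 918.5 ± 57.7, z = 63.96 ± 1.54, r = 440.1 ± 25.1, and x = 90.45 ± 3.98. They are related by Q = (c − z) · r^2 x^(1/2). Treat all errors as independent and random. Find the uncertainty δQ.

Let u = c − z = 854.5. δu = √(δc² + δz²) = √(3330 + 2.37) = 57.7, so δu/u = 0.0675.
Q is then a monomial in u, r, x:
δQ/Q = √((δu/u)² + (2·δr/r)² + (½·δx/x)²) = √(0.00456 + 0.0130 + 0.000484) = 0.134
Q = 1.574e+09, so δQ = 0.134 × 1.574e+09 = 2.12e+08.

2.12e+08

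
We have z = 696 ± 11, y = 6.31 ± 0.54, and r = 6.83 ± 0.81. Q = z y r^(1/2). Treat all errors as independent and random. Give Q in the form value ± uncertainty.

For a monomial Q ∝ z, y, r^(1/2), fractional errors add in quadrature:
  (1·δz/z)² = (1×0.0158)² = 0.000250;  (1·δy/y)² = (1×0.0856)² = 0.00732;  (½·δr/r)² = (0.5×0.119)² = 0.00352
δQ/Q = √(0.0111) = 0.105
Q = 11500, so δQ = 0.105 × 11500 = 1210.

11500 ± 1210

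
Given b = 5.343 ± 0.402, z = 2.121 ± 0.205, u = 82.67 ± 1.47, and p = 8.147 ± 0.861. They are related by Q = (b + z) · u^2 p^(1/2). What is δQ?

12800

Let w = b + z = 7.464. δw = √(δb² + δz²) = √(0.162 + 0.0420) = 0.451, so δw/w = 0.0605.
Q is then a monomial in w, u, p:
δQ/Q = √((δw/w)² + (2·δu/u)² + (½·δp/p)²) = √(0.00366 + 0.00126 + 0.00279) = 0.0878
Q = 145600, so δQ = 0.0878 × 145600 = 12800.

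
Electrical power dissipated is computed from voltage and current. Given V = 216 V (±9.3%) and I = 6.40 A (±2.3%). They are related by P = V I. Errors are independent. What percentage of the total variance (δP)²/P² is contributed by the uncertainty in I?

(δP/P)² = (1·δV/V)² + (1·δI/I)²
  V term: (1×0.0930)² = 0.00865
  I term: (1×0.0230)² = 0.000529
Total = 0.00918. Share from I = 0.000529/0.00918 = 0.0576.

5.76%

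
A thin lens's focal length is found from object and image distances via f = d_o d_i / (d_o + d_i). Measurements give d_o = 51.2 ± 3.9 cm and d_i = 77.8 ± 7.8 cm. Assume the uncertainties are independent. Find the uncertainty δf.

1.88 cm

∂f/∂d_o = (d_i/(d_o+d_i))² = 0.364;  ∂f/∂d_i = (d_o/(d_o+d_i))² = 0.158
δf = √((∂f/∂d_o · δd_o)² + (∂f/∂d_i · δd_i)²) = √(2.01 + 1.51) = 1.88 cm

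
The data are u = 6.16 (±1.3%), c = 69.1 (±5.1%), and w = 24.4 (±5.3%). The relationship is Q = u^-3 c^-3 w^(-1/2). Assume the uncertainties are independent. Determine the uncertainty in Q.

4.2e-10

Products/powers → add relative errors in quadrature, weighted by exponent:
  (-3·δu/u)² = (-3×0.0130)² = 0.00152;  (-3·δc/c)² = (-3×0.0510)² = 0.0234;  (−½·δw/w)² = (-0.5×0.0530)² = 0.000702
δQ/Q = √(0.0256) = 0.160
Q = 2.62e-09, so δQ = 0.160 × 2.62e-09 = 4.2e-10.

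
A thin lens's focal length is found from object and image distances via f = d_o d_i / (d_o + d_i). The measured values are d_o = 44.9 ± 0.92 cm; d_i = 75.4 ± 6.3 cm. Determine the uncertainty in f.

0.949 cm

∂f/∂d_o = (d_i/(d_o+d_i))² = 0.393;  ∂f/∂d_i = (d_o/(d_o+d_i))² = 0.139
δf = √((∂f/∂d_o · δd_o)² + (∂f/∂d_i · δd_i)²) = √(0.131 + 0.770) = 0.949 cm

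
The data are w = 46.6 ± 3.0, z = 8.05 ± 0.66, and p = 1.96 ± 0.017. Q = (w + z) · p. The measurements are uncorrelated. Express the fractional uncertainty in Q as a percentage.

5.69%

Let u = w + z = 54.7. δu = √(δw² + δz²) = √(9.00 + 0.436) = 3.07, so δu/u = 0.0562.
Q is then a monomial in u, p:
δQ/Q = √((δu/u)² + (1·δp/p)²) = √(0.00316 + 7.52e-05) = 0.0569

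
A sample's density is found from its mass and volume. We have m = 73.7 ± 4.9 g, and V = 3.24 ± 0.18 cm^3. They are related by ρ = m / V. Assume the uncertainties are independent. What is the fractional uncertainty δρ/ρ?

0.0866

For a monomial ρ ∝ m, V^-1, fractional errors add in quadrature:
  (1·δm/m)² = (1×0.0665)² = 0.00442;  (-1·δV/V)² = (-1×0.0556)² = 0.00309
δρ/ρ = √(0.00751) = 0.0866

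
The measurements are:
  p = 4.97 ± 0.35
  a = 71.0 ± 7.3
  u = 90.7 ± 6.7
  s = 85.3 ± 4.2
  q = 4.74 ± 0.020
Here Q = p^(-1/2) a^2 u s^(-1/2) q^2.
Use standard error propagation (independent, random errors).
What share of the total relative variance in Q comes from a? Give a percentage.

85.2%

(δQ/Q)² = (−½·δp/p)² + (2·δa/a)² + (1·δu/u)² + (−½·δs/s)² + (2·δq/q)²
  p term: (-0.5×0.0704)² = 0.00124
  a term: (2×0.103)² = 0.0423
  u term: (1×0.0739)² = 0.00546
  s term: (-0.5×0.0492)² = 0.000606
  q term: (2×0.00422)² = 7.12e-05
Total = 0.0497. Share from a = 0.0423/0.0497 = 0.852.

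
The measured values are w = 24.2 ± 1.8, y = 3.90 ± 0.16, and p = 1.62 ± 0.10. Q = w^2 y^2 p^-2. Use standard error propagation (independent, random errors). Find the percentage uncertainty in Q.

Relative error in a monomial: (δQ/Q)² = Σ (nᵢ · δxᵢ/xᵢ)².
  (2·δw/w)² = (2×0.0744)² = 0.0221;  (2·δy/y)² = (2×0.0410)² = 0.00673;  (-2·δp/p)² = (-2×0.0617)² = 0.0152
δQ/Q = √(0.0441) = 0.210

21.0%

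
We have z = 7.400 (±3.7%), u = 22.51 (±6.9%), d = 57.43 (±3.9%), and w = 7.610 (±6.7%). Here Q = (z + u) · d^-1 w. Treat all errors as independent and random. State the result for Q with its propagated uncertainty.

Let h = z + u = 29.91. δh = √(δz² + δu²) = √(0.0750 + 2.41) = 1.58, so δh/h = 0.0527.
Q is then a monomial in h, d, w:
δQ/Q = √((δh/h)² + (-1·δd/d)² + (1·δw/w)²) = √(0.00278 + 0.00152 + 0.00449) = 0.0938
Q = 3.963, so δQ = 0.0938 × 3.963 = 0.372.

3.963 ± 0.372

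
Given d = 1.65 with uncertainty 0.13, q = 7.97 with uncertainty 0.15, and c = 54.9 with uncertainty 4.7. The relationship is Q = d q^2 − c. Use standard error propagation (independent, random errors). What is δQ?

10.3

Let p = d·q^2 = 105. δp/p = √((1·δd/d)² + (2·δq/q)²) = √(0.00621 + 0.00142) = 0.0873, so δp = 9.15.
Q = p − c: δQ = √(δp² + δc²) = √(83.8 + 22.1) = 10.3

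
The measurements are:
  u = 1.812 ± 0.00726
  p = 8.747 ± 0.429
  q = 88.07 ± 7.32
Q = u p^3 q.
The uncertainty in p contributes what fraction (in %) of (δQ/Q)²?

75.8%

(δQ/Q)² = (1·δu/u)² + (3·δp/p)² + (1·δq/q)²
  u term: (1×0.00401)² = 1.61e-05
  p term: (3×0.0490)² = 0.0216
  q term: (1×0.0831)² = 0.00691
Total = 0.0286. Share from p = 0.0216/0.0286 = 0.758.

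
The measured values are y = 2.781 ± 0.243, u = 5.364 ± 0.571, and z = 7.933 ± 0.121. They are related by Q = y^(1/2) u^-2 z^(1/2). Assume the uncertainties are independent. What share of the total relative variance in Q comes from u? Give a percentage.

95.8%

(δQ/Q)² = (½·δy/y)² + (-2·δu/u)² + (½·δz/z)²
  y term: (0.5×0.0874)² = 0.00191
  u term: (-2×0.106)² = 0.0453
  z term: (0.5×0.0153)² = 5.82e-05
Total = 0.0473. Share from u = 0.0453/0.0473 = 0.958.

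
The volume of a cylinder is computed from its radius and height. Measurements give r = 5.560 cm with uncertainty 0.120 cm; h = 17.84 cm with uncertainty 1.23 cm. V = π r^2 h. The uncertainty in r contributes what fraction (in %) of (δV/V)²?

(δV/V)² = (2·δr/r)² + (1·δh/h)²
  r term: (2×0.0216)² = 0.00186
  h term: (1×0.0689)² = 0.00475
Total = 0.00662. Share from r = 0.00186/0.00662 = 0.282.

28.2%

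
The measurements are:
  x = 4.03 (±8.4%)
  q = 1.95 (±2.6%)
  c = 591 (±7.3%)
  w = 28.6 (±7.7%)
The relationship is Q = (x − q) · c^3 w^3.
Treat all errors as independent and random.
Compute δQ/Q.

Let u = x − q = 2.08. δu = √(δx² + δq²) = √(0.115 + 0.00257) = 0.342, so δu/u = 0.165.
Q is then a monomial in u, c, w:
δQ/Q = √((δu/u)² + (3·δc/c)² + (3·δw/w)²) = √(0.0271 + 0.0480 + 0.0534) = 0.358

0.358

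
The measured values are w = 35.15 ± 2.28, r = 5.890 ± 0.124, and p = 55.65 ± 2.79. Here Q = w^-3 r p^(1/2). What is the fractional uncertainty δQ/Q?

For a monomial Q ∝ w^-3, r, p^(1/2), fractional errors add in quadrature:
  (-3·δw/w)² = (-3×0.0649)² = 0.0379;  (1·δr/r)² = (1×0.0211)² = 0.000443;  (½·δp/p)² = (0.5×0.0501)² = 0.000628
δQ/Q = √(0.0389) = 0.197

0.197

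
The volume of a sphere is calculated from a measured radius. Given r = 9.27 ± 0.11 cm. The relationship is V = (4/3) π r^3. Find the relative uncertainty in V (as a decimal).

V ∝ r^3, so δV/V = |3| · δr/r = 3 × 0.0119 = 0.0356.

0.0356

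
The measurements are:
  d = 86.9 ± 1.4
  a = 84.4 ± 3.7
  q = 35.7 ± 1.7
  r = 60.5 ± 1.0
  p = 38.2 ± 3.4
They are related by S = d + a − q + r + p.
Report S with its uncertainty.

234 ± 5.58

Each term contributes (cᵢ δxᵢ)² to (δS)²:
  (δd)² = 1.96;  (δa)² = 13.7;  (δq)² = 2.89;  (δr)² = 1.00;  (δp)² = 11.6
δS = √(31.1) = 5.58
S = 234.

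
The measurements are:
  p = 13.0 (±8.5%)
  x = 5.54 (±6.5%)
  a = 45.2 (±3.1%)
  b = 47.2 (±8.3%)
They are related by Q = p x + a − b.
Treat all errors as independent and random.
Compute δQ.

Let w = p·x = 72.0. δw/w = √((1·δp/p)² + (1·δx/x)²) = √(0.00722 + 0.00423) = 0.107, so δw = 7.71.
Q = w + a − b: δQ = √(δw² + δa² + δb²) = √(59.4 + 1.96 + 15.3) = 8.76

8.76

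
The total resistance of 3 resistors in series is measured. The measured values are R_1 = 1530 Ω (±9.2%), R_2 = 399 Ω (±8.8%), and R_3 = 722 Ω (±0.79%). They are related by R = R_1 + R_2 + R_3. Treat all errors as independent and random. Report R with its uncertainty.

2650 ± 145 Ω

For a sum/difference, combine absolute errors in quadrature:
  (δR_1)² = 19800;  (δR_2)² = 1230;  (δR_3)² = 32.5
δR = √(21100) = 145 Ω
R = 2650 Ω.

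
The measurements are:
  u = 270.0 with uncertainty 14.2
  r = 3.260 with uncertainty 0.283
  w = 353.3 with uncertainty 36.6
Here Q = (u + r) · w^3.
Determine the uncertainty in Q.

3.8e+09

Let h = u + r = 273.3. δh = √(δu² + δr²) = √(202 + 0.0801) = 14.2, so δh/h = 0.0520.
Q is then a monomial in h, w:
δQ/Q = √((δh/h)² + (3·δw/w)²) = √(0.00270 + 0.0966) = 0.315
Q = 1.205e+10, so δQ = 0.315 × 1.205e+10 = 3.8e+09.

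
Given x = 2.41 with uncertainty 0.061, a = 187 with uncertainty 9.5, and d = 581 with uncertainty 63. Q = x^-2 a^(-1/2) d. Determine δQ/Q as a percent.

12.2%

For a monomial Q ∝ x^-2, a^(-1/2), d, fractional errors add in quadrature:
  (-2·δx/x)² = (-2×0.0253)² = 0.00256;  (−½·δa/a)² = (-0.5×0.0508)² = 0.000645;  (1·δd/d)² = (1×0.108)² = 0.0118
δQ/Q = √(0.0150) = 0.122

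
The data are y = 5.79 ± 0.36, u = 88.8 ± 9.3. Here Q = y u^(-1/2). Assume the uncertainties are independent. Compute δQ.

Since Q is a product/quotient, work with relative uncertainties:
  (1·δy/y)² = (1×0.0622)² = 0.00387;  (−½·δu/u)² = (-0.5×0.105)² = 0.00274
δQ/Q = √(0.00661) = 0.0813
Q = 0.614, so δQ = 0.0813 × 0.614 = 0.0499.

0.0499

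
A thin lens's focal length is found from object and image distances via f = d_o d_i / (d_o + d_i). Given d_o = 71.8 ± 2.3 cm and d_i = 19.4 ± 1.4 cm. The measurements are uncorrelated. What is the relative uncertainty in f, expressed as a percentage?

5.72%

∂f/∂d_o = (d_i/(d_o+d_i))² = 0.0452;  ∂f/∂d_i = (d_o/(d_o+d_i))² = 0.620
δf = √((∂f/∂d_o · δd_o)² + (∂f/∂d_i · δd_i)²) = √(0.0108 + 0.753) = 0.874 cm
f = 15.3 cm, so δf/f = 0.874/15.3 = 0.0572.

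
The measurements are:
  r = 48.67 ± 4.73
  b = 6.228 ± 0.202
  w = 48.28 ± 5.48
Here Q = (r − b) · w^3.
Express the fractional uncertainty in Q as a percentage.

Let u = r − b = 42.44. δu = √(δr² + δb²) = √(22.4 + 0.0408) = 4.73, so δu/u = 0.112.
Q is then a monomial in u, w:
δQ/Q = √((δu/u)² + (3·δw/w)²) = √(0.0124 + 0.116) = 0.358

35.8%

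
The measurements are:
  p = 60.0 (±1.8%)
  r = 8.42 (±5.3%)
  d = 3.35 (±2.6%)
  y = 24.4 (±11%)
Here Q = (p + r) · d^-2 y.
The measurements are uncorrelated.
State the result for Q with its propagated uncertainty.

Let u = p + r = 68.4. δu = √(δp² + δr²) = √(1.17 + 0.199) = 1.17, so δu/u = 0.0171.
Q is then a monomial in u, d, y:
δQ/Q = √((δu/u)² + (-2·δd/d)² + (1·δy/y)²) = √(0.000292 + 0.00270 + 0.0121) = 0.123
Q = 149, so δQ = 0.123 × 149 = 18.3.

149 ± 18.3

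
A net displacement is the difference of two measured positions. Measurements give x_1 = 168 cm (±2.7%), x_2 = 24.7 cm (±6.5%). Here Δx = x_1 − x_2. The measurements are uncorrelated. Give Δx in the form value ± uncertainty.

143 ± 4.81 cm

Each term contributes (cᵢ δxᵢ)² to (δΔx)²:
  (δx_1)² = 20.6;  (δx_2)² = 2.58
δΔx = √(23.2) = 4.81 cm
Δx = 143 cm.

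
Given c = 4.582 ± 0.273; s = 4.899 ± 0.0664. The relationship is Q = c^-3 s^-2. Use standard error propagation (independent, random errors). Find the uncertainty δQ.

7.83e-05

Products/powers → add relative errors in quadrature, weighted by exponent:
  (-3·δc/c)² = (-3×0.0596)² = 0.0319;  (-2·δs/s)² = (-2×0.0136)² = 0.000735
δQ/Q = √(0.0327) = 0.181
Q = 0.0004331, so δQ = 0.181 × 0.0004331 = 7.83e-05.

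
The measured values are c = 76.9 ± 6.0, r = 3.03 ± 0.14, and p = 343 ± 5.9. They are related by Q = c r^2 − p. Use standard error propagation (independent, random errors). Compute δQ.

Let w = c·r^2 = 706. δw/w = √((1·δc/c)² + (2·δr/r)²) = √(0.00609 + 0.00854) = 0.121, so δw = 85.4.
Q = w − p: δQ = √(δw² + δp²) = √(7290 + 34.8) = 85.6

85.6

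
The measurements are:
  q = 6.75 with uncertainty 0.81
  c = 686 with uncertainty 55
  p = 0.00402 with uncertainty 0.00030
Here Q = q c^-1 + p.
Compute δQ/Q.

0.105

Let w = q·c^-1 = 0.00984. δw/w = √((1·δq/q)² + (-1·δc/c)²) = √(0.0144 + 0.00643) = 0.144, so δw = 0.00142.
Q = w + p: δQ = √(δw² + δp²) = √(2.02e-06 + 9e-08) = 0.00145
Q = 0.0139, so δQ/Q = 0.00145/0.0139 = 0.105.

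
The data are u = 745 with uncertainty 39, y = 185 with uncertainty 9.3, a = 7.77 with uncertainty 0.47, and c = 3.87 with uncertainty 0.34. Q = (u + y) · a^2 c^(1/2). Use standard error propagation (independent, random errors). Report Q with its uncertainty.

(1.10 ± 0.150) × 10^5

Let w = u + y = 930. δw = √(δu² + δy²) = √(1520 + 86.5) = 40.1, so δw/w = 0.0431.
Q is then a monomial in w, a, c:
δQ/Q = √((δw/w)² + (2·δa/a)² + (½·δc/c)²) = √(0.00186 + 0.0146 + 0.00193) = 0.136
Q = 1.1e+05, so δQ = 0.136 × 1.1e+05 = 15000.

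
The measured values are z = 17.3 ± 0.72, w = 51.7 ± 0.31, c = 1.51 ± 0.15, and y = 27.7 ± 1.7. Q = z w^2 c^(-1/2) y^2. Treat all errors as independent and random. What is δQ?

Relative error in a monomial: (δQ/Q)² = Σ (nᵢ · δxᵢ/xᵢ)².
  (1·δz/z)² = (1×0.0416)² = 0.00173;  (2·δw/w)² = (2×0.00600)² = 0.000144;  (−½·δc/c)² = (-0.5×0.0993)² = 0.00247;  (2·δy/y)² = (2×0.0614)² = 0.0151
δQ/Q = √(0.0194) = 0.139
Q = 2.89e+07, so δQ = 0.139 × 2.89e+07 = 4.02e+06.

4.02e+06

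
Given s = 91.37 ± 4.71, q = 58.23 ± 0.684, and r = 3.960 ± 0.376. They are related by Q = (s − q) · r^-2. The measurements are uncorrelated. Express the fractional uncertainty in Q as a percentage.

23.8%

Let u = s − q = 33.14. δu = √(δs² + δq²) = √(22.2 + 0.468) = 4.76, so δu/u = 0.144.
Q is then a monomial in u, r:
δQ/Q = √((δu/u)² + (-2·δr/r)²) = √(0.0206 + 0.0361) = 0.238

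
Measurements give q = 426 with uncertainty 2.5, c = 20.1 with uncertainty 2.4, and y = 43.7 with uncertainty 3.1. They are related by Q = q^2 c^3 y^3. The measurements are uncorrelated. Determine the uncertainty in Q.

5.13e+13

For a monomial Q ∝ q^2, c^3, y^3, fractional errors add in quadrature:
  (2·δq/q)² = (2×0.00587)² = 0.000138;  (3·δc/c)² = (3×0.119)² = 0.128;  (3·δy/y)² = (3×0.0709)² = 0.0453
δQ/Q = √(0.174) = 0.417
Q = 1.23e+14, so δQ = 0.417 × 1.23e+14 = 5.13e+13.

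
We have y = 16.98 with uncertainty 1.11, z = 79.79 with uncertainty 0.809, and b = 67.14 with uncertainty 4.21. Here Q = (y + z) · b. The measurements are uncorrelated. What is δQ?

Let u = y + z = 96.77. δu = √(δy² + δz²) = √(1.23 + 0.654) = 1.37, so δu/u = 0.0142.
Q is then a monomial in u, b:
δQ/Q = √((δu/u)² + (1·δb/b)²) = √(0.000201 + 0.00393) = 0.0643
Q = 6497, so δQ = 0.0643 × 6497 = 418.

418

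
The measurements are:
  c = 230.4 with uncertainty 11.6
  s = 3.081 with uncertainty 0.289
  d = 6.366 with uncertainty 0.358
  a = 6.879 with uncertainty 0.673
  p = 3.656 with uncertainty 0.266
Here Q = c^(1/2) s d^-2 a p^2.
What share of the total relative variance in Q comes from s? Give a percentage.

(δQ/Q)² = (½·δc/c)² + (1·δs/s)² + (-2·δd/d)² + (1·δa/a)² + (2·δp/p)²
  c term: (0.5×0.0503)² = 0.000634
  s term: (1×0.0938)² = 0.00880
  d term: (-2×0.0562)² = 0.0127
  a term: (1×0.0978)² = 0.00957
  p term: (2×0.0728)² = 0.0212
Total = 0.0528. Share from s = 0.00880/0.0528 = 0.167.

16.7%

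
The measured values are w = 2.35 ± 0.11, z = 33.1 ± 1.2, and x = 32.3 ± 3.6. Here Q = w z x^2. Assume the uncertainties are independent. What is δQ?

18700

Q is a product of powers, so relative uncertainties combine in quadrature:
  (1·δw/w)² = (1×0.0468)² = 0.00219;  (1·δz/z)² = (1×0.0363)² = 0.00131;  (2·δx/x)² = (2×0.111)² = 0.0497
δQ/Q = √(0.0532) = 0.231
Q = 81200, so δQ = 0.231 × 81200 = 18700.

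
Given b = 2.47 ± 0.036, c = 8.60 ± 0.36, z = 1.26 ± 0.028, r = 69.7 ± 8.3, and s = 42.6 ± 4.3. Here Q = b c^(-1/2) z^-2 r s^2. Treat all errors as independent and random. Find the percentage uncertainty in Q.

24.0%

For a monomial Q ∝ b, c^(-1/2), z^-2, r, s^2, fractional errors add in quadrature:
  (1·δb/b)² = (1×0.0146)² = 0.000212;  (−½·δc/c)² = (-0.5×0.0419)² = 0.000438;  (-2·δz/z)² = (-2×0.0222)² = 0.00198;  (1·δr/r)² = (1×0.119)² = 0.0142;  (2·δs/s)² = (2×0.101)² = 0.0408
δQ/Q = √(0.0576) = 0.240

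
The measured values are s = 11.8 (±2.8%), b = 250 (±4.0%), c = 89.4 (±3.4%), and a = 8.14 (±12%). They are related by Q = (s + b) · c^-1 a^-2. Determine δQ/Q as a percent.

24.5%

Let u = s + b = 262. δu = √(δs² + δb²) = √(0.109 + 100) = 10.0, so δu/u = 0.0382.
Q is then a monomial in u, c, a:
δQ/Q = √((δu/u)² + (-1·δc/c)² + (-2·δa/a)²) = √(0.00146 + 0.00116 + 0.0576) = 0.245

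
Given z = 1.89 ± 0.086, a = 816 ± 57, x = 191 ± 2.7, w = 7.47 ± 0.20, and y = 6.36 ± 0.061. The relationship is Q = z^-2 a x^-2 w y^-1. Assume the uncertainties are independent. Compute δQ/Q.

Each factor contributes (exponent × relative error)² to (δQ/Q)²:
  (-2·δz/z)² = (-2×0.0455)² = 0.00828;  (1·δa/a)² = (1×0.0699)² = 0.00488;  (-2·δx/x)² = (-2×0.0141)² = 0.000799;  (1·δw/w)² = (1×0.0268)² = 0.000717;  (-1·δy/y)² = (-1×0.00959)² = 9.2e-05
δQ/Q = √(0.0148) = 0.122

0.122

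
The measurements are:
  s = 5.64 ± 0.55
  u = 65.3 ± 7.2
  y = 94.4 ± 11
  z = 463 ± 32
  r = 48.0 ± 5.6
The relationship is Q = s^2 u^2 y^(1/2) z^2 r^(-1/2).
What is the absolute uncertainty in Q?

1.37e+10

Relative error in a monomial: (δQ/Q)² = Σ (nᵢ · δxᵢ/xᵢ)².
  (2·δs/s)² = (2×0.0975)² = 0.0380;  (2·δu/u)² = (2×0.110)² = 0.0486;  (½·δy/y)² = (0.5×0.117)² = 0.00339;  (2·δz/z)² = (2×0.0691)² = 0.0191;  (−½·δr/r)² = (-0.5×0.117)² = 0.00340
δQ/Q = √(0.113) = 0.336
Q = 4.08e+10, so δQ = 0.336 × 4.08e+10 = 1.37e+10.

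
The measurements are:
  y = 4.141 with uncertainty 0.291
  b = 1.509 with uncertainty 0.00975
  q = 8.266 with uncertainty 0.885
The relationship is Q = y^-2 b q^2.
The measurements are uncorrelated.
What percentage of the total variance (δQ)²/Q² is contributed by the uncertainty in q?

(δQ/Q)² = (-2·δy/y)² + (1·δb/b)² + (2·δq/q)²
  y term: (-2×0.0703)² = 0.0198
  b term: (1×0.00646)² = 4.17e-05
  q term: (2×0.107)² = 0.0459
Total = 0.0656. Share from q = 0.0459/0.0656 = 0.698.

69.8%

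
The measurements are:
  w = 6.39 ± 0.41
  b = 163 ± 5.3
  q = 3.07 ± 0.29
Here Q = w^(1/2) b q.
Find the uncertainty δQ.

133

Relative error in a monomial: (δQ/Q)² = Σ (nᵢ · δxᵢ/xᵢ)².
  (½·δw/w)² = (0.5×0.0642)² = 0.00103;  (1·δb/b)² = (1×0.0325)² = 0.00106;  (1·δq/q)² = (1×0.0945)² = 0.00892
δQ/Q = √(0.0110) = 0.105
Q = 1260, so δQ = 0.105 × 1260 = 133.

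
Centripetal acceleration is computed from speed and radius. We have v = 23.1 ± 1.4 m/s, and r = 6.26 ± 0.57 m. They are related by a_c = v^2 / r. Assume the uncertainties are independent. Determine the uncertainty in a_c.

12.9 m/s^2

Products/powers → add relative errors in quadrature, weighted by exponent:
  (2·δv/v)² = (2×0.0606)² = 0.0147;  (-1·δr/r)² = (-1×0.0911)² = 0.00829
δa_c/a_c = √(0.0230) = 0.152
a_c = 85.2 m/s^2, so δa_c = 0.152 × 85.2 = 12.9 m/s^2.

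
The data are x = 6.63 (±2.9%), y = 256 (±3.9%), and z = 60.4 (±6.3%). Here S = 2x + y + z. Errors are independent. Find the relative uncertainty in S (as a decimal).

Absolute uncertainties add in quadrature for a linear combination:
  (2·δx)² = 0.148;  (δy)² = 99.7;  (δz)² = 14.5
δS = √(114) = 10.7
S = 330, so δS/S = 10.7/330 = 0.0324.

0.0324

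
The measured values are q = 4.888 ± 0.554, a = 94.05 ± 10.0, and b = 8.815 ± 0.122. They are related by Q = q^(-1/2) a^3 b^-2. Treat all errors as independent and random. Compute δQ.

Each factor contributes (exponent × relative error)² to (δQ/Q)²:
  (−½·δq/q)² = (-0.5×0.113)² = 0.00321;  (3·δa/a)² = (3×0.106)² = 0.102;  (-2·δb/b)² = (-2×0.0138)² = 0.000766
δQ/Q = √(0.106) = 0.325
Q = 4842, so δQ = 0.325 × 4842 = 1570.

1570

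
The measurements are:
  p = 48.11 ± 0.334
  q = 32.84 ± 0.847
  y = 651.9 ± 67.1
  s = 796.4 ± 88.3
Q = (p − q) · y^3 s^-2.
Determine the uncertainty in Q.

2570

Let u = p − q = 15.27. δu = √(δp² + δq²) = √(0.112 + 0.717) = 0.910, so δu/u = 0.0596.
Q is then a monomial in u, y, s:
δQ/Q = √((δu/u)² + (3·δy/y)² + (-2·δs/s)²) = √(0.00356 + 0.0954 + 0.0492) = 0.385
Q = 6670, so δQ = 0.385 × 6670 = 2570.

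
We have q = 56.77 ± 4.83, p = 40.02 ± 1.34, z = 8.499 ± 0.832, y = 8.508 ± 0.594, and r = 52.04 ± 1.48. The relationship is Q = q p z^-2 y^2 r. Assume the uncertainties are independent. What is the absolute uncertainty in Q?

30700

Q is a product of powers, so relative uncertainties combine in quadrature:
  (1·δq/q)² = (1×0.0851)² = 0.00724;  (1·δp/p)² = (1×0.0335)² = 0.00112;  (-2·δz/z)² = (-2×0.0979)² = 0.0383;  (2·δy/y)² = (2×0.0698)² = 0.0195;  (1·δr/r)² = (1×0.0284)² = 0.000809
δQ/Q = √(0.0670) = 0.259
Q = 118500, so δQ = 0.259 × 118500 = 30700.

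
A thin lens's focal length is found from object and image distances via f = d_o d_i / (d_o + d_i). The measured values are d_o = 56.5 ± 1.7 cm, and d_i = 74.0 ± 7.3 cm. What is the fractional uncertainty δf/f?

∂f/∂d_o = (d_i/(d_o+d_i))² = 0.322;  ∂f/∂d_i = (d_o/(d_o+d_i))² = 0.187
δf = √((∂f/∂d_o · δd_o)² + (∂f/∂d_i · δd_i)²) = √(0.299 + 1.87) = 1.47 cm
f = 32.0 cm, so δf/f = 1.47/32.0 = 0.0460.

0.0460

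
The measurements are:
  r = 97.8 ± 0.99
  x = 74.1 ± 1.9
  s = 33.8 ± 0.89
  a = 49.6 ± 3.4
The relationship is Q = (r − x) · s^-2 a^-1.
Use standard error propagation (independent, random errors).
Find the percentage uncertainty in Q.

Let u = r − x = 23.7. δu = √(δr² + δx²) = √(0.980 + 3.61) = 2.14, so δu/u = 0.0904.
Q is then a monomial in u, s, a:
δQ/Q = √((δu/u)² + (-2·δs/s)² + (-1·δa/a)²) = √(0.00817 + 0.00277 + 0.00470) = 0.125

12.5%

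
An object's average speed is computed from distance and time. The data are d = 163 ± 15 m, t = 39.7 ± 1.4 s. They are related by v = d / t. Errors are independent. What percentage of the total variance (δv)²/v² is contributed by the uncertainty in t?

12.8%

(δv/v)² = (1·δd/d)² + (-1·δt/t)²
  d term: (1×0.0920)² = 0.00847
  t term: (-1×0.0353)² = 0.00124
Total = 0.00971. Share from t = 0.00124/0.00971 = 0.128.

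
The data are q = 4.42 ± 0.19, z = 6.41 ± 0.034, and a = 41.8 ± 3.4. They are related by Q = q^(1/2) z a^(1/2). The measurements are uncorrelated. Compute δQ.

Each factor contributes (exponent × relative error)² to (δQ/Q)²:
  (½·δq/q)² = (0.5×0.0430)² = 0.000462;  (1·δz/z)² = (1×0.00530)² = 2.81e-05;  (½·δa/a)² = (0.5×0.0813)² = 0.00165
δQ/Q = √(0.00214) = 0.0463
Q = 87.1, so δQ = 0.0463 × 87.1 = 4.03.

4.03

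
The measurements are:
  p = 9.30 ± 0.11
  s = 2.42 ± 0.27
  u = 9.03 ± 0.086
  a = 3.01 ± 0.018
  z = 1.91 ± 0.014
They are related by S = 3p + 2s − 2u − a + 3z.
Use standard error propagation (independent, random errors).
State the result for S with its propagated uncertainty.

Absolute uncertainties add in quadrature for a linear combination:
  (3·δp)² = 0.109;  (2·δs)² = 0.292;  (2·δu)² = 0.0296;  (δa)² = 0.000324;  (3·δz)² = 0.00176
δS = √(0.432) = 0.657
S = 17.4.

17.4 ± 0.657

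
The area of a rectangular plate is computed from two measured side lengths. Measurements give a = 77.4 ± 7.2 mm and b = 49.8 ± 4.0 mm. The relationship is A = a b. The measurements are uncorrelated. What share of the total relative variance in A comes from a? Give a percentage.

57.3%

(δA/A)² = (1·δa/a)² + (1·δb/b)²
  a term: (1×0.0930)² = 0.00865
  b term: (1×0.0803)² = 0.00645
Total = 0.0151. Share from a = 0.00865/0.0151 = 0.573.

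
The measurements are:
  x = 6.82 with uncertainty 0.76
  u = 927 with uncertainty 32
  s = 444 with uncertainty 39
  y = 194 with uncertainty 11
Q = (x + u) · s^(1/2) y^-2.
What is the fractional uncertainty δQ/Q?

Let w = x + u = 934. δw = √(δx² + δu²) = √(0.578 + 1020) = 32.0, so δw/w = 0.0343.
Q is then a monomial in w, s, y:
δQ/Q = √((δw/w)² + (½·δs/s)² + (-2·δy/y)²) = √(0.00117 + 0.00193 + 0.0129) = 0.126

0.126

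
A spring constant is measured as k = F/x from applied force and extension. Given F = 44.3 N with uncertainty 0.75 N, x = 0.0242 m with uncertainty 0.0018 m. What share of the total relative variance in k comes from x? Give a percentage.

(δk/k)² = (1·δF/F)² + (-1·δx/x)²
  F term: (1×0.0169)² = 0.000287
  x term: (-1×0.0744)² = 0.00553
Total = 0.00582. Share from x = 0.00553/0.00582 = 0.951.

95.1%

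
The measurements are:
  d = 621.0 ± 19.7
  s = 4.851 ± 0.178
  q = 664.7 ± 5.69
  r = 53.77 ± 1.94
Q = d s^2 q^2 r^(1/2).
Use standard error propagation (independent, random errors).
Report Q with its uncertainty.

(4.735 ± 0.396) × 10^10

Products/powers → add relative errors in quadrature, weighted by exponent:
  (1·δd/d)² = (1×0.0317)² = 0.00101;  (2·δs/s)² = (2×0.0367)² = 0.00539;  (2·δq/q)² = (2×0.00856)² = 0.000293;  (½·δr/r)² = (0.5×0.0361)² = 0.000325
δQ/Q = √(0.00701) = 0.0837
Q = 4.735e+10, so δQ = 0.0837 × 4.735e+10 = 3.96e+09.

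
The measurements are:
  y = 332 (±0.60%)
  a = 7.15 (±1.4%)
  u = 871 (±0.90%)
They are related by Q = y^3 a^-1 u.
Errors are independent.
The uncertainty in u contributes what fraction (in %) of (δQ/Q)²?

(δQ/Q)² = (3·δy/y)² + (-1·δa/a)² + (1·δu/u)²
  y term: (3×0.00600)² = 0.000324
  a term: (-1×0.0140)² = 0.000196
  u term: (1×0.00900)² = 8.1e-05
Total = 0.000601. Share from u = 8.1e-05/0.000601 = 0.135.

13.5%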